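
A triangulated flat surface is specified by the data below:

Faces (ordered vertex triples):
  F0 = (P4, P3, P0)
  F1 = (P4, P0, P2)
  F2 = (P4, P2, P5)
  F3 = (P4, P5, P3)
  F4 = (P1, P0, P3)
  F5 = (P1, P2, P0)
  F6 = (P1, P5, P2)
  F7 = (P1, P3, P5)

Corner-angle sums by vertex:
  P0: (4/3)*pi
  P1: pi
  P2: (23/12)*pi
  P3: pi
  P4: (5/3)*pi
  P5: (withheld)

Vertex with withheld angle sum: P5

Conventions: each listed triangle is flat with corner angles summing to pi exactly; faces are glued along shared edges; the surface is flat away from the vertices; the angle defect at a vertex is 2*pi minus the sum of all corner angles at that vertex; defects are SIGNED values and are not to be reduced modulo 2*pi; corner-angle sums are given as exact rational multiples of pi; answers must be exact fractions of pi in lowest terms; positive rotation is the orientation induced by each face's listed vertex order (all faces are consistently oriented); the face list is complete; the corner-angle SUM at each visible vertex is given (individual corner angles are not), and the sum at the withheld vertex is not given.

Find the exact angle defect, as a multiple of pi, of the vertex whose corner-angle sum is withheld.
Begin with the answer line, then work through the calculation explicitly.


Answer: defect(P5) = (11/12)*pi

V = 6, E = 12, F = 8; chi = V - E + F = 2
Gauss-Bonnet: total defect = 2*pi*chi = 4*pi; visible defects sum to (37/12)*pi


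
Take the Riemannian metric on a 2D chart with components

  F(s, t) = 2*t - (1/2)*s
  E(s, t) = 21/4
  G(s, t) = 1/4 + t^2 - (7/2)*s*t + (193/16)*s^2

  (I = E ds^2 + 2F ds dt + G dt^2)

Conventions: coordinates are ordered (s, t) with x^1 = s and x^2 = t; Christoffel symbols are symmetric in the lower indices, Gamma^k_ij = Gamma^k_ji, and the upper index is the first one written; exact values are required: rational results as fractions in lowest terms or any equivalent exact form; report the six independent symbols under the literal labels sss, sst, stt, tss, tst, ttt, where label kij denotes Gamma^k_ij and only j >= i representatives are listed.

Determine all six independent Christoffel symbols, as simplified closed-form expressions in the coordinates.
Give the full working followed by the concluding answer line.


E = 21/4; F = 2*t - (1/2)*s; G = 1/4 + t^2 - (7/2)*s*t + (193/16)*s^2
Gamma^k_ij = (1/2) g^{kl} (d_i g_jl + d_j g_il - d_l g_ij), with g^inv = (1/(EG-F^2)) [[G, -F], [-F, E]]
first partials: E_s = 0, E_t = 0, F_s = -1/2, F_t = 2, G_s = -(7/2)*t + (193/8)*s, G_t = 2*t - (7/2)*s
D = EG - F^2 = 21/16 + (5/4)*t^2 - (131/8)*s*t + (4037/64)*s^2
expanded: Gamma^s_ss = (G E_s - 2F F_s + F E_t)/(2D), Gamma^s_st = (G E_t - F G_s)/(2D), Gamma^s_tt = (2G F_t - G G_s - F G_t)/(2D), Gamma^t_ss = (2E F_s - E E_t - F E_s)/(2D), Gamma^t_st = (E G_s - F E_t)/(2D), Gamma^t_tt = (E G_t - 2F F_t + F G_s)/(2D); substitute and cancel common factors

Answer: Gamma_sss = (-16*s + 64*t)/(4037*s^2 - 1048*s*t + 80*t^2 + 84), Gamma_sst = (386*s^2 - 1600*s*t + 224*t^2)/(4037*s^2 - 1048*s*t + 80*t^2 + 84), Gamma_stt = (-37249*s^3 + 16212*s^2*t + 5952*s^2 - 4656*s*t^2 - 768*s*t - 772*s + 448*t^3 + 112*t + 128)/(16148*s^2 - 4192*s*t + 320*t^2 + 336), Gamma_tss = -168/(4037*s^2 - 1048*s*t + 80*t^2 + 84), Gamma_tst = (4053*s - 588*t)/(4037*s^2 - 1048*s*t + 80*t^2 + 84), Gamma_ttt = (-386*s^2 + 1600*s*t - 524*s - 224*t^2 + 80*t)/(4037*s^2 - 1048*s*t + 80*t^2 + 84)


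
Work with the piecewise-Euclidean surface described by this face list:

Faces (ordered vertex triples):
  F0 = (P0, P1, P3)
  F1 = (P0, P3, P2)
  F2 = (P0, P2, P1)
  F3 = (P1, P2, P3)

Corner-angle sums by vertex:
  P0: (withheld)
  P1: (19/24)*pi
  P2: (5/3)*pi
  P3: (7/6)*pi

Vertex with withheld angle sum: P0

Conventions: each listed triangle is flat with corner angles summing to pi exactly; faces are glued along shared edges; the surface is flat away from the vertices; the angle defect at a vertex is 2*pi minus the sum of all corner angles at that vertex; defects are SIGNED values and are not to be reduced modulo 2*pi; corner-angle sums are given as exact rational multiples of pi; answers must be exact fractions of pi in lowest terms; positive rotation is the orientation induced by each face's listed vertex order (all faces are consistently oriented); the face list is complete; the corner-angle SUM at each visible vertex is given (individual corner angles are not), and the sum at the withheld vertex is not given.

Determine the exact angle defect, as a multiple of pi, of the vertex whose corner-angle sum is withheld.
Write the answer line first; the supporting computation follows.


Answer: defect(P0) = (13/8)*pi

V = 4, E = 6, F = 4; chi = V - E + F = 2
Gauss-Bonnet: total defect = 2*pi*chi = 4*pi; visible defects sum to (19/8)*pi


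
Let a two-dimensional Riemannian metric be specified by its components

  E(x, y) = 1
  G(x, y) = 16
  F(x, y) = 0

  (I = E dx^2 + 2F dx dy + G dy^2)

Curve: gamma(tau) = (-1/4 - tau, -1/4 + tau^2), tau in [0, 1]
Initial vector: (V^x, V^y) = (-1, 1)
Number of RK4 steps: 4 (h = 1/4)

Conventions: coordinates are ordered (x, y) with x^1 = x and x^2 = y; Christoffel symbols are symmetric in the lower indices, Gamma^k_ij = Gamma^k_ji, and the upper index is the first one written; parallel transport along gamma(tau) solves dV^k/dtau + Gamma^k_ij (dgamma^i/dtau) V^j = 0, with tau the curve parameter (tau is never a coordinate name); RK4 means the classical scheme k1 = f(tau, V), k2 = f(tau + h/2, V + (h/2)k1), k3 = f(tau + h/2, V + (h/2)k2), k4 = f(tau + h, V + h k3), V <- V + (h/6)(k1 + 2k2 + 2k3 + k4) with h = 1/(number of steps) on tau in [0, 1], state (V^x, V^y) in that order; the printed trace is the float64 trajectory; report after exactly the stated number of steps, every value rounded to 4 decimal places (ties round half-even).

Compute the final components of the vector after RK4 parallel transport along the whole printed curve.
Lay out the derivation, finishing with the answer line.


gamma'(tau) = (-1, 2*tau); f(tau, V)^k = -Gamma^k_ij(gamma(tau)) gamma'^i(tau) V^j; h = 1/4; intermediate values shown to 6 dp
curve data and Christoffel symbols at the stage parameters:
  tau = 0.000000: gamma = (-0.250000, -0.250000), gamma' = (-1.000000, 0.000000); Gamma_xxx = 0.000000, Gamma_xxy = 0.000000, Gamma_xyy = 0.000000, Gamma_yxx = 0.000000, Gamma_yxy = 0.000000, Gamma_yyy = 0.000000
  tau = 0.125000: gamma = (-0.375000, -0.234375), gamma' = (-1.000000, 0.250000); Gamma_xxx = 0.000000, Gamma_xxy = 0.000000, Gamma_xyy = 0.000000, Gamma_yxx = 0.000000, Gamma_yxy = 0.000000, Gamma_yyy = 0.000000
  tau = 0.250000: gamma = (-0.500000, -0.187500), gamma' = (-1.000000, 0.500000); Gamma_xxx = 0.000000, Gamma_xxy = 0.000000, Gamma_xyy = 0.000000, Gamma_yxx = 0.000000, Gamma_yxy = 0.000000, Gamma_yyy = 0.000000
  tau = 0.375000: gamma = (-0.625000, -0.109375), gamma' = (-1.000000, 0.750000); Gamma_xxx = 0.000000, Gamma_xxy = 0.000000, Gamma_xyy = 0.000000, Gamma_yxx = 0.000000, Gamma_yxy = 0.000000, Gamma_yyy = 0.000000
  tau = 0.500000: gamma = (-0.750000, 0.000000), gamma' = (-1.000000, 1.000000); Gamma_xxx = 0.000000, Gamma_xxy = 0.000000, Gamma_xyy = 0.000000, Gamma_yxx = 0.000000, Gamma_yxy = 0.000000, Gamma_yyy = 0.000000
  tau = 0.625000: gamma = (-0.875000, 0.140625), gamma' = (-1.000000, 1.250000); Gamma_xxx = 0.000000, Gamma_xxy = 0.000000, Gamma_xyy = 0.000000, Gamma_yxx = 0.000000, Gamma_yxy = 0.000000, Gamma_yyy = 0.000000
  tau = 0.750000: gamma = (-1.000000, 0.312500), gamma' = (-1.000000, 1.500000); Gamma_xxx = 0.000000, Gamma_xxy = 0.000000, Gamma_xyy = 0.000000, Gamma_yxx = 0.000000, Gamma_yxy = 0.000000, Gamma_yyy = 0.000000
  tau = 0.875000: gamma = (-1.125000, 0.515625), gamma' = (-1.000000, 1.750000); Gamma_xxx = 0.000000, Gamma_xxy = 0.000000, Gamma_xyy = 0.000000, Gamma_yxx = 0.000000, Gamma_yxy = 0.000000, Gamma_yyy = 0.000000
  tau = 1.000000: gamma = (-1.250000, 0.750000), gamma' = (-1.000000, 2.000000); Gamma_xxx = 0.000000, Gamma_xxy = 0.000000, Gamma_xyy = 0.000000, Gamma_yxx = 0.000000, Gamma_yxy = 0.000000, Gamma_yyy = 0.000000
step 0: V^x = -1.0000, V^y = 1.0000
step 1: k1 = (0.000000, 0.000000), k2 = (0.000000, 0.000000), k3 = (0.000000, 0.000000), k4 = (0.000000, 0.000000); V <- V + (h/6)(k1 + 2k2 + 2k3 + k4): V^x = -1.0000, V^y = 1.0000
step 2: k1 = (0.000000, 0.000000), k2 = (0.000000, 0.000000), k3 = (0.000000, 0.000000), k4 = (0.000000, 0.000000); V <- V + (h/6)(k1 + 2k2 + 2k3 + k4): V^x = -1.0000, V^y = 1.0000
step 3: k1 = (0.000000, 0.000000), k2 = (0.000000, 0.000000), k3 = (0.000000, 0.000000), k4 = (0.000000, 0.000000); V <- V + (h/6)(k1 + 2k2 + 2k3 + k4): V^x = -1.0000, V^y = 1.0000
step 4: k1 = (0.000000, 0.000000), k2 = (0.000000, 0.000000), k3 = (0.000000, 0.000000), k4 = (0.000000, 0.000000); V <- V + (h/6)(k1 + 2k2 + 2k3 + k4): V^x = -1.0000, V^y = 1.0000

Answer: V^x = -1.0000, V^y = 1.0000


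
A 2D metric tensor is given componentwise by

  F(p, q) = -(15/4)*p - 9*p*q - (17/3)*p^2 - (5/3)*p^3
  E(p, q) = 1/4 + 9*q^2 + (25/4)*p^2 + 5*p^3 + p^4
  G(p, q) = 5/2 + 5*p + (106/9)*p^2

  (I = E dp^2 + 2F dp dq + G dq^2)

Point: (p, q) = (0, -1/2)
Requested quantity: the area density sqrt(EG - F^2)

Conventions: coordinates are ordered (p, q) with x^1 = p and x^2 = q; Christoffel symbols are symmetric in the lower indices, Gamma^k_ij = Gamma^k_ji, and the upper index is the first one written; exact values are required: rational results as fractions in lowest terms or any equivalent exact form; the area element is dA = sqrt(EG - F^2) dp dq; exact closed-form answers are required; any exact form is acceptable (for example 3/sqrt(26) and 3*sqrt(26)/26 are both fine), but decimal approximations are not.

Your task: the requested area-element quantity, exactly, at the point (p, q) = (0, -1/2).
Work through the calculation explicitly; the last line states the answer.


E = 5/2, F = 0, G = 5/2; EG - F^2 = 25/4

Answer: sqrt(EG - F^2) = 5/2


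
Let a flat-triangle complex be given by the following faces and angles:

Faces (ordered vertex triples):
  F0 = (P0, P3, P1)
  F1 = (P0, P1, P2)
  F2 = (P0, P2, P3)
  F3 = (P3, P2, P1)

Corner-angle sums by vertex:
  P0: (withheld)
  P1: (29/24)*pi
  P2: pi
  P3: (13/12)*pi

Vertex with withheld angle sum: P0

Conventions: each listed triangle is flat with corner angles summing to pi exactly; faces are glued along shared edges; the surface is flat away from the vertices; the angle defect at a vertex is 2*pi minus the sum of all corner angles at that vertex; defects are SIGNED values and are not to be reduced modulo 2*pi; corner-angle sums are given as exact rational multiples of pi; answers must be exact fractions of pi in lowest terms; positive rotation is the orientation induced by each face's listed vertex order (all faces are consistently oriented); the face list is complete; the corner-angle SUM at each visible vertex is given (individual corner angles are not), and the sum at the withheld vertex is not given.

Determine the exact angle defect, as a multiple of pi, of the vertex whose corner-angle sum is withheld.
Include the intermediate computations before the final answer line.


V = 4, E = 6, F = 4; chi = V - E + F = 2
Gauss-Bonnet: total defect = 2*pi*chi = 4*pi; visible defects sum to (65/24)*pi

Answer: defect(P0) = (31/24)*pi


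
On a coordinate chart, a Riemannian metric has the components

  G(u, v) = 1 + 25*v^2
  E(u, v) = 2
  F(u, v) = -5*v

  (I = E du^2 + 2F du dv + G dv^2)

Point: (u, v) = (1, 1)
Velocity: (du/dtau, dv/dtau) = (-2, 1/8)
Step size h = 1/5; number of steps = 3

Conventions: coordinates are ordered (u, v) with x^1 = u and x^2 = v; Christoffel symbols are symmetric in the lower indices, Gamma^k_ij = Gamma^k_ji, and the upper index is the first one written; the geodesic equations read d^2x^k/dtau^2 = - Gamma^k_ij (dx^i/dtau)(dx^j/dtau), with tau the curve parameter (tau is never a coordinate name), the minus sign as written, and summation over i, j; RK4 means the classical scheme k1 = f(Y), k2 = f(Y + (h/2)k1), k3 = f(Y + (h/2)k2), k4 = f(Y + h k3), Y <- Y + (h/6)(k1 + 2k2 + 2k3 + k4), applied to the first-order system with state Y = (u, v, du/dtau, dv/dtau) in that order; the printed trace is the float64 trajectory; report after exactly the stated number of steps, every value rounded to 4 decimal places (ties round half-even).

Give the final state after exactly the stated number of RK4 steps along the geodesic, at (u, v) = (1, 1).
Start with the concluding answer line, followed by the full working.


Answer: u = -0.1995, v = 1.0726, du/dtau = -1.9985, dv/dtau = 0.1171

f(Y) = (du/dtau, dv/dtau, -Gamma^u_ij Y'^i Y'^j, -Gamma^v_ij Y'^i Y'^j) with the Gammas evaluated at the stage position; h = 0.200000; intermediate values shown to 6 dp
step 0: u = 1.0000, v = 1.0000, du/dtau = -2.0000, dv/dtau = 0.1250
step 1:
  k1: at (u, v) = (1.000000, 1.000000), (du/dtau, dv/dtau) = (-2.000000, 0.125000); Gamma_uuu = 0.000000, Gamma_uuv = 0.000000, Gamma_uvv = -0.185185, Gamma_vuu = 0.000000, Gamma_vuv = 0.000000, Gamma_vvv = 0.925926; k1 = (-2.000000, 0.125000, 0.002894, -0.014468)
  k2: at (u, v) = (0.800000, 1.012500), (du/dtau, dv/dtau) = (-1.999711, 0.123553); Gamma_uuu = 0.000000, Gamma_uuv = 0.000000, Gamma_uvv = -0.180970, Gamma_vuu = 0.000000, Gamma_vuv = 0.000000, Gamma_vvv = 0.916160; k2 = (-1.999711, 0.123553, 0.002763, -0.013986)
  k3: at (u, v) = (0.800029, 1.012355), (du/dtau, dv/dtau) = (-1.999724, 0.123601); Gamma_uuu = 0.000000, Gamma_uuv = 0.000000, Gamma_uvv = -0.181018, Gamma_vuu = 0.000000, Gamma_vuv = 0.000000, Gamma_vvv = 0.916272; k3 = (-1.999724, 0.123601, 0.002765, -0.013998)
  k4: at (u, v) = (0.600055, 1.024720), (du/dtau, dv/dtau) = (-1.999447, 0.122200); Gamma_uuu = 0.000000, Gamma_uuv = 0.000000, Gamma_uvv = -0.176983, Gamma_vuu = 0.000000, Gamma_vuv = 0.000000, Gamma_vvv = 0.906791; k4 = (-1.999447, 0.122200, 0.002643, -0.013541)
  Y <- Y + (h/6)(k1 + 2k2 + 2k3 + k4): u = 0.6001, v = 1.0247, du/dtau = -1.9994, dv/dtau = 0.1222
step 2:
  k1: at (u, v) = (0.600056, 1.024717), (du/dtau, dv/dtau) = (-1.999447, 0.122201); Gamma_uuu = 0.000000, Gamma_uuv = 0.000000, Gamma_uvv = -0.176984, Gamma_vuu = 0.000000, Gamma_vuv = 0.000000, Gamma_vvv = 0.906793; k1 = (-1.999447, 0.122201, 0.002643, -0.013541)
  k2: at (u, v) = (0.400111, 1.036937), (du/dtau, dv/dtau) = (-1.999183, 0.120847); Gamma_uuu = 0.000000, Gamma_uuv = 0.000000, Gamma_uvv = -0.173124, Gamma_vuu = 0.000000, Gamma_vuv = 0.000000, Gamma_vvv = 0.897596; k2 = (-1.999183, 0.120847, 0.002528, -0.013108)
  k3: at (u, v) = (0.400138, 1.036802), (du/dtau, dv/dtau) = (-1.999194, 0.120890); Gamma_uuu = 0.000000, Gamma_uuv = 0.000000, Gamma_uvv = -0.173167, Gamma_vuu = 0.000000, Gamma_vuv = 0.000000, Gamma_vvv = 0.897697; k3 = (-1.999194, 0.120890, 0.002531, -0.013119)
  k4: at (u, v) = (0.200217, 1.048895), (du/dtau, dv/dtau) = (-1.998941, 0.119577); Gamma_uuu = 0.000000, Gamma_uuv = 0.000000, Gamma_uvv = -0.169466, Gamma_vuu = 0.000000, Gamma_vuv = 0.000000, Gamma_vvv = 0.888758; k4 = (-1.998941, 0.119577, 0.002423, -0.012708)
  Y <- Y + (h/6)(k1 + 2k2 + 2k3 + k4): u = 0.2002, v = 1.0489, du/dtau = -1.9989, dv/dtau = 0.1196
step 3:
  k1: at (u, v) = (0.200218, 1.048892), (du/dtau, dv/dtau) = (-1.998941, 0.119577); Gamma_uuu = 0.000000, Gamma_uuv = 0.000000, Gamma_uvv = -0.169466, Gamma_vuu = 0.000000, Gamma_vuv = 0.000000, Gamma_vvv = 0.888760; k1 = (-1.998941, 0.119577, 0.002423, -0.012708)
  k2: at (u, v) = (0.000324, 1.060850), (du/dtau, dv/dtau) = (-1.998698, 0.118306); Gamma_uuu = 0.000000, Gamma_uuv = 0.000000, Gamma_uvv = -0.165920, Gamma_vuu = 0.000000, Gamma_vuv = 0.000000, Gamma_vvv = 0.880079; k2 = (-1.998698, 0.118306, 0.002322, -0.012318)
  k3: at (u, v) = (0.000348, 1.060723), (du/dtau, dv/dtau) = (-1.998709, 0.118346); Gamma_uuu = 0.000000, Gamma_uuv = 0.000000, Gamma_uvv = -0.165957, Gamma_vuu = 0.000000, Gamma_vuv = 0.000000, Gamma_vvv = 0.880171; k3 = (-1.998709, 0.118346, 0.002324, -0.012327)
  k4: at (u, v) = (-0.199524, 1.072561), (du/dtau, dv/dtau) = (-1.998476, 0.117112); Gamma_uuu = 0.000000, Gamma_uuv = 0.000000, Gamma_uvv = -0.162550, Gamma_vuu = 0.000000, Gamma_vuv = 0.000000, Gamma_vvv = 0.871726; k4 = (-1.998476, 0.117112, 0.002229, -0.011956)
  Y <- Y + (h/6)(k1 + 2k2 + 2k3 + k4): u = -0.1995, v = 1.0726, du/dtau = -1.9985, dv/dtau = 0.1171


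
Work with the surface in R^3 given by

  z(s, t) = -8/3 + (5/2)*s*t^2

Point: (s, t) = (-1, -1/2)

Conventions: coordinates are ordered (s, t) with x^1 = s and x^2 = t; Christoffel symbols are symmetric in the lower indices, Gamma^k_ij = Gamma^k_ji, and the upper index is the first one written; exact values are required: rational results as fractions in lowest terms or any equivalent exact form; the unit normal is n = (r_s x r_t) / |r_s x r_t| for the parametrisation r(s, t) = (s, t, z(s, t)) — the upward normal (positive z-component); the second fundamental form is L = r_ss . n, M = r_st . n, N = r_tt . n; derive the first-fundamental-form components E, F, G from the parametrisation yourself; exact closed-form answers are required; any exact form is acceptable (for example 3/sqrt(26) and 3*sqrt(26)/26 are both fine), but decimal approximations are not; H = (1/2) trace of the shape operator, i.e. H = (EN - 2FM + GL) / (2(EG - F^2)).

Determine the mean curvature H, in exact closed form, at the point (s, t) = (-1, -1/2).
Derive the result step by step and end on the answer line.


z_s = 5/8, z_t = 5/2, z_ss = 0, z_st = -5/2, z_tt = -5
E = 89/64, F = 25/16, G = 29/4; answer radicand W^2 = 489/64
unnormalised second-form numerators: l = 0, m = -5/2, n = -5; L = l/sqrt(489/64), and similarly M = m/sqrt(W^2), N = n/sqrt(W^2)
H = (E*n - 2*F*m + G*l) / (2*(EG - F^2)*sqrt(W^2)); E*n - 2*F*m + G*l = 55/64, EG - F^2 = 489/64, so H = (55/978)/sqrt(489/64)

Answer: H = 220*sqrt(489)/239121


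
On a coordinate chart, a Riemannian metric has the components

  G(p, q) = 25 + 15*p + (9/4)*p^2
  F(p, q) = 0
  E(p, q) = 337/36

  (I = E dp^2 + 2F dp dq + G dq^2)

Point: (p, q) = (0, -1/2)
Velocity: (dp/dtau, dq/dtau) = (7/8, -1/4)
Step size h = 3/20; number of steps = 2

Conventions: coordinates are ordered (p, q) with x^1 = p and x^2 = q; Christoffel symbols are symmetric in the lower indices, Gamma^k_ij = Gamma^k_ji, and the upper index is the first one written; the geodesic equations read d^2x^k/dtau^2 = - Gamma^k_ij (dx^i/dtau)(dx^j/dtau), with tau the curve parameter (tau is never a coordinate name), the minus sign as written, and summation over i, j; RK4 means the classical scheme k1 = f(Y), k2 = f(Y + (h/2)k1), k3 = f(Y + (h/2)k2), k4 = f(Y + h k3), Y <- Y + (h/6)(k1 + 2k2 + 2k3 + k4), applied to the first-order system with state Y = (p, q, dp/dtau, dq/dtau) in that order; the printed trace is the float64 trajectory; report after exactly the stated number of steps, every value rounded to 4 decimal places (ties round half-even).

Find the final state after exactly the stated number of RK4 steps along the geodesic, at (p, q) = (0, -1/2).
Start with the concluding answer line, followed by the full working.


Answer: p = 0.2646, q = -0.5695, dp/dtau = 0.8884, dq/dtau = -0.2146

f(Y) = (dp/dtau, dq/dtau, -Gamma^p_ij Y'^i Y'^j, -Gamma^q_ij Y'^i Y'^j) with the Gammas evaluated at the stage position; h = 0.150000; intermediate values shown to 6 dp
step 0: p = 0.0000, q = -0.5000, dp/dtau = 0.8750, dq/dtau = -0.2500
step 1:
  k1: at (p, q) = (0.000000, -0.500000), (dp/dtau, dq/dtau) = (0.875000, -0.250000); Gamma_ppp = 0.000000, Gamma_ppq = 0.000000, Gamma_pqq = -0.801187, Gamma_qpp = 0.000000, Gamma_qpq = 0.300000, Gamma_qqq = 0.000000; k1 = (0.875000, -0.250000, 0.050074, 0.131250)
  k2: at (p, q) = (0.065625, -0.518750), (dp/dtau, dq/dtau) = (0.878756, -0.240156); Gamma_ppp = 0.000000, Gamma_ppq = 0.000000, Gamma_pqq = -0.816960, Gamma_qpp = 0.000000, Gamma_qpq = 0.294208, Gamma_qqq = 0.000000; k2 = (0.878756, -0.240156, 0.047118, 0.124178)
  k3: at (p, q) = (0.065907, -0.518012), (dp/dtau, dq/dtau) = (0.878534, -0.240687); Gamma_ppp = 0.000000, Gamma_ppq = 0.000000, Gamma_pqq = -0.817028, Gamma_qpp = 0.000000, Gamma_qpq = 0.294183, Gamma_qqq = 0.000000; k3 = (0.878534, -0.240687, 0.047330, 0.124411)
  k4: at (p, q) = (0.131780, -0.536103), (dp/dtau, dq/dtau) = (0.882100, -0.231338); Gamma_ppp = 0.000000, Gamma_ppq = 0.000000, Gamma_pqq = -0.832861, Gamma_qpp = 0.000000, Gamma_qpq = 0.288591, Gamma_qqq = 0.000000; k4 = (0.882100, -0.231338, 0.044573, 0.117782)
  Y <- Y + (h/6)(k1 + 2k2 + 2k3 + k4): p = 0.1318, q = -0.5361, dp/dtau = 0.8821, dq/dtau = -0.2313
step 2:
  k1: at (p, q) = (0.131792, -0.536076), (dp/dtau, dq/dtau) = (0.882089, -0.231345); Gamma_ppp = 0.000000, Gamma_ppq = 0.000000, Gamma_pqq = -0.832864, Gamma_qpp = 0.000000, Gamma_qpq = 0.288590, Gamma_qqq = 0.000000; k1 = (0.882089, -0.231345, 0.044575, 0.117783)
  k2: at (p, q) = (0.197949, -0.553426), (dp/dtau, dq/dtau) = (0.885432, -0.222511); Gamma_ppp = 0.000000, Gamma_ppq = 0.000000, Gamma_pqq = -0.848765, Gamma_qpp = 0.000000, Gamma_qpq = 0.283183, Gamma_qqq = 0.000000; k2 = (0.885432, -0.222511, 0.042023, 0.111585)
  k3: at (p, q) = (0.198199, -0.552764), (dp/dtau, dq/dtau) = (0.885240, -0.222976); Gamma_ppp = 0.000000, Gamma_ppq = 0.000000, Gamma_pqq = -0.848825, Gamma_qpp = 0.000000, Gamma_qpq = 0.283163, Gamma_qqq = 0.000000; k3 = (0.885240, -0.222976, 0.042202, 0.111786)
  k4: at (p, q) = (0.264578, -0.569522), (dp/dtau, dq/dtau) = (0.888419, -0.214577); Gamma_ppp = 0.000000, Gamma_ppq = 0.000000, Gamma_pqq = -0.864780, Gamma_qpp = 0.000000, Gamma_qpq = 0.277939, Gamma_qqq = 0.000000; k4 = (0.888419, -0.214577, 0.039817, 0.105969)
  Y <- Y + (h/6)(k1 + 2k2 + 2k3 + k4): p = 0.2646, q = -0.5695, dp/dtau = 0.8884, dq/dtau = -0.2146


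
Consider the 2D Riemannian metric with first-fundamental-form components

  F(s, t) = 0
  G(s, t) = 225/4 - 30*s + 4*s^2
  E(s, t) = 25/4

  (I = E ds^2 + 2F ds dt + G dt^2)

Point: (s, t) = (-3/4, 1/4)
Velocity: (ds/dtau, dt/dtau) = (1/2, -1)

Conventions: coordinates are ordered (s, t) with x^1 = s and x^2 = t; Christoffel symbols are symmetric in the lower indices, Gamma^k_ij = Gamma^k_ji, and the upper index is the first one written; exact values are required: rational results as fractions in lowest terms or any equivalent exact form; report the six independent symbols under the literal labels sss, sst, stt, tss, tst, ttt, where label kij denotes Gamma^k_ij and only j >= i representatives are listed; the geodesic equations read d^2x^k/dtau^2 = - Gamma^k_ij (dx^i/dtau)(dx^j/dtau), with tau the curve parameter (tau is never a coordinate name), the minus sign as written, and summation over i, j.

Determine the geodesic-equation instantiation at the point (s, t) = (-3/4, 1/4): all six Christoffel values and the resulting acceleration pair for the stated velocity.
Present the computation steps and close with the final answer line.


E = 25/4, F = 0, G = 81 at the point
E_s = 0, E_t = 0, F_s = 0, F_t = 0, G_s = -36, G_t = 0
EG - F^2 = 2025/4;  g^inv = (4/2025) * [[81, 0], [0, 25/4]]
first-kind symbols [ij,l] = (1/2)(d_i g_jl + d_j g_il - d_l g_ij): [ss,s] = E_s/2 = 0, [ss,t] = F_s - E_t/2 = 0, [st,s] = E_t/2 = 0, [st,t] = G_s/2 = -18, [tt,s] = F_t - G_s/2 = 18, [tt,t] = G_t/2 = 0
Gamma^s_ij = (G*[ij,s] - F*[ij,t])/(EG - F^2), Gamma^t_ij = (E*[ij,t] - F*[ij,s])/(EG - F^2)
Gamma_sss = 0, Gamma_sst = 0, Gamma_stt = 72/25, Gamma_tss = 0, Gamma_tst = -2/9, Gamma_ttt = 0
d^2s/dtau^2 = -(Gamma_sss*(1/2)^2 + 2*Gamma_sst*(1/2)*(-1) + Gamma_stt*(-1)^2) = -72/25
d^2t/dtau^2 = -(Gamma_tss*(1/2)^2 + 2*Gamma_tst*(1/2)*(-1) + Gamma_ttt*(-1)^2) = -2/9

Answer: Gamma_sss = 0, Gamma_sst = 0, Gamma_stt = 72/25, Gamma_tss = 0, Gamma_tst = -2/9, Gamma_ttt = 0; accelerations (d^2s/dtau^2, d^2t/dtau^2) = (-72/25, -2/9)


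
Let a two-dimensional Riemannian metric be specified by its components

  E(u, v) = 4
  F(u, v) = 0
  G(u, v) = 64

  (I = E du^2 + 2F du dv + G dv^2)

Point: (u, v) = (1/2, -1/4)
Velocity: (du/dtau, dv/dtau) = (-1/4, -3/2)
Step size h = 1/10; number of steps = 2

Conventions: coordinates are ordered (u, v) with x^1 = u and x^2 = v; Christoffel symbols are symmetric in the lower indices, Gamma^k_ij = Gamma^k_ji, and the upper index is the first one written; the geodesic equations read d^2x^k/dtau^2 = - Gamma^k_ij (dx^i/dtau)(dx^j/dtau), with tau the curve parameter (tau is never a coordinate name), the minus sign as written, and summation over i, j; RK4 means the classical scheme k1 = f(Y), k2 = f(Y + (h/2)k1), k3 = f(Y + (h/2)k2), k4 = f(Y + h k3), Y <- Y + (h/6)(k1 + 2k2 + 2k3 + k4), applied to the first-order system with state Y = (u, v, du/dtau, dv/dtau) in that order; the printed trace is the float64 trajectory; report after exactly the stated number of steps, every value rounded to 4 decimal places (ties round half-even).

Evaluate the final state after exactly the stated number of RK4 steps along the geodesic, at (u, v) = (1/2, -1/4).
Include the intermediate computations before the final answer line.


f(Y) = (du/dtau, dv/dtau, -Gamma^u_ij Y'^i Y'^j, -Gamma^v_ij Y'^i Y'^j) with the Gammas evaluated at the stage position; h = 0.100000; intermediate values shown to 6 dp
step 0: u = 0.5000, v = -0.2500, du/dtau = -0.2500, dv/dtau = -1.5000
step 1:
  k1: at (u, v) = (0.500000, -0.250000), (du/dtau, dv/dtau) = (-0.250000, -1.500000); Gamma_uuu = 0.000000, Gamma_uuv = 0.000000, Gamma_uvv = 0.000000, Gamma_vuu = 0.000000, Gamma_vuv = 0.000000, Gamma_vvv = 0.000000; k1 = (-0.250000, -1.500000, 0.000000, 0.000000)
  k2: at (u, v) = (0.487500, -0.325000), (du/dtau, dv/dtau) = (-0.250000, -1.500000); Gamma_uuu = 0.000000, Gamma_uuv = 0.000000, Gamma_uvv = 0.000000, Gamma_vuu = 0.000000, Gamma_vuv = 0.000000, Gamma_vvv = 0.000000; k2 = (-0.250000, -1.500000, 0.000000, 0.000000)
  k3: at (u, v) = (0.487500, -0.325000), (du/dtau, dv/dtau) = (-0.250000, -1.500000); Gamma_uuu = 0.000000, Gamma_uuv = 0.000000, Gamma_uvv = 0.000000, Gamma_vuu = 0.000000, Gamma_vuv = 0.000000, Gamma_vvv = 0.000000; k3 = (-0.250000, -1.500000, 0.000000, 0.000000)
  k4: at (u, v) = (0.475000, -0.400000), (du/dtau, dv/dtau) = (-0.250000, -1.500000); Gamma_uuu = 0.000000, Gamma_uuv = 0.000000, Gamma_uvv = 0.000000, Gamma_vuu = 0.000000, Gamma_vuv = 0.000000, Gamma_vvv = 0.000000; k4 = (-0.250000, -1.500000, 0.000000, 0.000000)
  Y <- Y + (h/6)(k1 + 2k2 + 2k3 + k4): u = 0.4750, v = -0.4000, du/dtau = -0.2500, dv/dtau = -1.5000
step 2:
  k1: at (u, v) = (0.475000, -0.400000), (du/dtau, dv/dtau) = (-0.250000, -1.500000); Gamma_uuu = 0.000000, Gamma_uuv = 0.000000, Gamma_uvv = 0.000000, Gamma_vuu = 0.000000, Gamma_vuv = 0.000000, Gamma_vvv = 0.000000; k1 = (-0.250000, -1.500000, 0.000000, 0.000000)
  k2: at (u, v) = (0.462500, -0.475000), (du/dtau, dv/dtau) = (-0.250000, -1.500000); Gamma_uuu = 0.000000, Gamma_uuv = 0.000000, Gamma_uvv = 0.000000, Gamma_vuu = 0.000000, Gamma_vuv = 0.000000, Gamma_vvv = 0.000000; k2 = (-0.250000, -1.500000, 0.000000, 0.000000)
  k3: at (u, v) = (0.462500, -0.475000), (du/dtau, dv/dtau) = (-0.250000, -1.500000); Gamma_uuu = 0.000000, Gamma_uuv = 0.000000, Gamma_uvv = 0.000000, Gamma_vuu = 0.000000, Gamma_vuv = 0.000000, Gamma_vvv = 0.000000; k3 = (-0.250000, -1.500000, 0.000000, 0.000000)
  k4: at (u, v) = (0.450000, -0.550000), (du/dtau, dv/dtau) = (-0.250000, -1.500000); Gamma_uuu = 0.000000, Gamma_uuv = 0.000000, Gamma_uvv = 0.000000, Gamma_vuu = 0.000000, Gamma_vuv = 0.000000, Gamma_vvv = 0.000000; k4 = (-0.250000, -1.500000, 0.000000, 0.000000)
  Y <- Y + (h/6)(k1 + 2k2 + 2k3 + k4): u = 0.4500, v = -0.5500, du/dtau = -0.2500, dv/dtau = -1.5000

Answer: u = 0.4500, v = -0.5500, du/dtau = -0.2500, dv/dtau = -1.5000


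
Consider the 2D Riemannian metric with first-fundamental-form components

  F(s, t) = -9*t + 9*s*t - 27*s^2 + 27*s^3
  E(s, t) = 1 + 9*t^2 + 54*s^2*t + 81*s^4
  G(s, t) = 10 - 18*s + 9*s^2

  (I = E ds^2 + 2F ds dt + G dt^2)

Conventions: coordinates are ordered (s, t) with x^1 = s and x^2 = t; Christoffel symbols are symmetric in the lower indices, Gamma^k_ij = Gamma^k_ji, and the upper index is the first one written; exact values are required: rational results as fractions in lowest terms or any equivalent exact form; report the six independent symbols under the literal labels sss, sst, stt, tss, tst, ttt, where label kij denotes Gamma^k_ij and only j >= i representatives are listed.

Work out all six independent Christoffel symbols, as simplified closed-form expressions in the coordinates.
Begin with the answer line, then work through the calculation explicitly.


Answer: Gamma_sss = (162*s^3 + 54*s*t)/(81*s^4 + 54*s^2*t + 9*s^2 - 18*s + 9*t^2 + 10), Gamma_sst = (27*s^2 + 9*t)/(81*s^4 + 54*s^2*t + 9*s^2 - 18*s + 9*t^2 + 10), Gamma_stt = 0, Gamma_tss = (54*s^2 - 54*s)/(81*s^4 + 54*s^2*t + 9*s^2 - 18*s + 9*t^2 + 10), Gamma_tst = (9*s - 9)/(81*s^4 + 54*s^2*t + 9*s^2 - 18*s + 9*t^2 + 10), Gamma_ttt = 0

E = 1 + 9*t^2 + 54*s^2*t + 81*s^4; F = -9*t + 9*s*t - 27*s^2 + 27*s^3; G = 10 - 18*s + 9*s^2
Gamma^k_ij = (1/2) g^{kl} (d_i g_jl + d_j g_il - d_l g_ij), with g^inv = (1/(EG-F^2)) [[G, -F], [-F, E]]
first partials: E_s = 108*s*t + 324*s^3, E_t = 18*t + 54*s^2, F_s = 9*t - 54*s + 81*s^2, F_t = -9 + 9*s, G_s = -18 + 18*s, G_t = 0
D = EG - F^2 = 10 - 18*s + 9*t^2 + 9*s^2 + 54*s^2*t + 81*s^4
expanded: Gamma^s_ss = (G E_s - 2F F_s + F E_t)/(2D), Gamma^s_st = (G E_t - F G_s)/(2D), Gamma^s_tt = (2G F_t - G G_s - F G_t)/(2D), Gamma^t_ss = (2E F_s - E E_t - F E_s)/(2D), Gamma^t_st = (E G_s - F E_t)/(2D), Gamma^t_tt = (E G_t - 2F F_t + F G_s)/(2D); substitute and cancel common factors


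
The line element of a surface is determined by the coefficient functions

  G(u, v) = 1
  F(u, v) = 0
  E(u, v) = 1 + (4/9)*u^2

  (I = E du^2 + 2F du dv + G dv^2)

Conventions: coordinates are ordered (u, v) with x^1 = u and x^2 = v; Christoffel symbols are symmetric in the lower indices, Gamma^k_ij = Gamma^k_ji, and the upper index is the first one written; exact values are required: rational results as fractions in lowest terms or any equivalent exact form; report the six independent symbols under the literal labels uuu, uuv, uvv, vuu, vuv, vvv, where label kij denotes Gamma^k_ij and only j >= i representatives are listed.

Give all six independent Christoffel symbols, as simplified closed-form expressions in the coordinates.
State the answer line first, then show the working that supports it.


Answer: Gamma_uuu = 4*u/(4*u^2 + 9), Gamma_uuv = 0, Gamma_uvv = 0, Gamma_vuu = 0, Gamma_vuv = 0, Gamma_vvv = 0

E = 1 + (4/9)*u^2; F = 0; G = 1
Gamma^k_ij = (1/2) g^{kl} (d_i g_jl + d_j g_il - d_l g_ij), with g^inv = (1/(EG-F^2)) [[G, -F], [-F, E]]
first partials: E_u = (8/9)*u, E_v = 0, F_u = 0, F_v = 0, G_u = 0, G_v = 0
D = EG - F^2 = 1 + (4/9)*u^2
expanded: Gamma^u_uu = (G E_u - 2F F_u + F E_v)/(2D), Gamma^u_uv = (G E_v - F G_u)/(2D), Gamma^u_vv = (2G F_v - G G_u - F G_v)/(2D), Gamma^v_uu = (2E F_u - E E_v - F E_u)/(2D), Gamma^v_uv = (E G_u - F E_v)/(2D), Gamma^v_vv = (E G_v - 2F F_v + F G_u)/(2D); substitute and cancel common factors


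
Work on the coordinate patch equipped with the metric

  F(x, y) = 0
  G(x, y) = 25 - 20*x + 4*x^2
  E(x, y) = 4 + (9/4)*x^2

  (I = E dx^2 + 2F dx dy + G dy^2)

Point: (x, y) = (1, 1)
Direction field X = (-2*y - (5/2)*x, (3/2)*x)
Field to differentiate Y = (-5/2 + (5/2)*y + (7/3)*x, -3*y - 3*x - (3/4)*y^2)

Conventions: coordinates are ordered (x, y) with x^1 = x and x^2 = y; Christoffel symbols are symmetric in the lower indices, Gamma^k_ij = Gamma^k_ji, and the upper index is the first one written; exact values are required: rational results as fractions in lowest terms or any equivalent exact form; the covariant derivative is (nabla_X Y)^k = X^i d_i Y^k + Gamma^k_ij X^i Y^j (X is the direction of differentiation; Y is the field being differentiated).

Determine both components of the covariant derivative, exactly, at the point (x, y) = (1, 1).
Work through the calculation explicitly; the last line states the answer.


E = 25/4, F = 0, G = 9 at the point
E_x = 9/2, E_y = 0, F_x = 0, F_y = 0, G_x = -12, G_y = 0
EG - F^2 = 225/4;  g^inv = (4/225) * [[9, 0], [0, 25/4]]
first-kind symbols [ij,l] = (1/2)(d_i g_jl + d_j g_il - d_l g_ij): [xx,x] = E_x/2 = 9/4, [xx,y] = F_x - E_y/2 = 0, [xy,x] = E_y/2 = 0, [xy,y] = G_x/2 = -6, [yy,x] = F_y - G_x/2 = 6, [yy,y] = G_y/2 = 0
Gamma^x_ij = (G*[ij,x] - F*[ij,y])/(EG - F^2), Gamma^y_ij = (E*[ij,y] - F*[ij,x])/(EG - F^2)
Gamma_xxx = 9/25, Gamma_xxy = 0, Gamma_xyy = 24/25, Gamma_yxx = 0, Gamma_yxy = -2/3, Gamma_yyy = 0
X = (-9/2, 3/2), Y = (7/3, -27/4) at the point

Answer: (nabla_X Y)^x = -81/4, (nabla_X Y)^y = -95/6


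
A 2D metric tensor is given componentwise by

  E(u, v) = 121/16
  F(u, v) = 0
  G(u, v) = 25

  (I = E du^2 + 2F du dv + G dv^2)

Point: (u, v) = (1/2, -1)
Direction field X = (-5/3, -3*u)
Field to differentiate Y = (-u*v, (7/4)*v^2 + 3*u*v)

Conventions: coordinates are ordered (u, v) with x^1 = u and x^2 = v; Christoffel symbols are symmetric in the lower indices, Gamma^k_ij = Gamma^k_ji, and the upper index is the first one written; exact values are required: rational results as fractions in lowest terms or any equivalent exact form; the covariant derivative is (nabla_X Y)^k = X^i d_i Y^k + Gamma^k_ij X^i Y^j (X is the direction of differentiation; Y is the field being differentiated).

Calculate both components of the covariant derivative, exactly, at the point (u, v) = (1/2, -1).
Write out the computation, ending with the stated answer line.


E = 121/16, F = 0, G = 25 at the point
E_u = 0, E_v = 0, F_u = 0, F_v = 0, G_u = 0, G_v = 0
EG - F^2 = 3025/16;  g^inv = (16/3025) * [[25, 0], [0, 121/16]]
first-kind symbols [ij,l] = (1/2)(d_i g_jl + d_j g_il - d_l g_ij): [uu,u] = E_u/2 = 0, [uu,v] = F_u - E_v/2 = 0, [uv,u] = E_v/2 = 0, [uv,v] = G_u/2 = 0, [vv,u] = F_v - G_u/2 = 0, [vv,v] = G_v/2 = 0
Gamma^u_ij = (G*[ij,u] - F*[ij,v])/(EG - F^2), Gamma^v_ij = (E*[ij,v] - F*[ij,u])/(EG - F^2)
Gamma_uuu = 0, Gamma_uuv = 0, Gamma_uvv = 0, Gamma_vuu = 0, Gamma_vuv = 0, Gamma_vvv = 0
X = (-5/3, -3/2), Y = (1/2, 1/4) at the point

Answer: (nabla_X Y)^u = -11/12, (nabla_X Y)^v = 8


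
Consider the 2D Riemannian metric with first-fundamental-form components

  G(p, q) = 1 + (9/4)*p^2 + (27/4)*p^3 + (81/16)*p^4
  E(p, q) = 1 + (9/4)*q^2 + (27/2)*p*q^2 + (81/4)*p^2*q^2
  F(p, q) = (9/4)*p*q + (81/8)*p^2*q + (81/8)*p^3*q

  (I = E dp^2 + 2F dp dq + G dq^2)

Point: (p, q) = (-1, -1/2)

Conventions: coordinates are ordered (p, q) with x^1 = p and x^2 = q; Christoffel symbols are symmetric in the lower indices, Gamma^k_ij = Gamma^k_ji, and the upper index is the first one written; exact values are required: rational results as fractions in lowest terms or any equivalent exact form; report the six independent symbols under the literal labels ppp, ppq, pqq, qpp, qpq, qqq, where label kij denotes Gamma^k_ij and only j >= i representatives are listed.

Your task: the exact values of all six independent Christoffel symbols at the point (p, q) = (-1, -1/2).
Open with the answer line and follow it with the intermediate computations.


Answer: Gamma_ppp = -54/61, Gamma_ppq = -72/61, Gamma_pqq = 0, Gamma_qpp = -27/61, Gamma_qpq = -36/61, Gamma_qqq = 0

E = 13/4, F = 9/8, G = 25/16 at the point
E_p = -27/4, E_q = -9, F_p = -99/16, F_q = -9/4, G_p = -9/2, G_q = 0
EG - F^2 = 61/16;  g^inv = (16/61) * [[25/16, -9/8], [-9/8, 13/4]]
first-kind symbols [ij,l] = (1/2)(d_i g_jl + d_j g_il - d_l g_ij): [pp,p] = E_p/2 = -27/8, [pp,q] = F_p - E_q/2 = -27/16, [pq,p] = E_q/2 = -9/2, [pq,q] = G_p/2 = -9/4, [qq,p] = F_q - G_p/2 = 0, [qq,q] = G_q/2 = 0
Gamma^p_ij = (G*[ij,p] - F*[ij,q])/(EG - F^2), Gamma^q_ij = (E*[ij,q] - F*[ij,p])/(EG - F^2)


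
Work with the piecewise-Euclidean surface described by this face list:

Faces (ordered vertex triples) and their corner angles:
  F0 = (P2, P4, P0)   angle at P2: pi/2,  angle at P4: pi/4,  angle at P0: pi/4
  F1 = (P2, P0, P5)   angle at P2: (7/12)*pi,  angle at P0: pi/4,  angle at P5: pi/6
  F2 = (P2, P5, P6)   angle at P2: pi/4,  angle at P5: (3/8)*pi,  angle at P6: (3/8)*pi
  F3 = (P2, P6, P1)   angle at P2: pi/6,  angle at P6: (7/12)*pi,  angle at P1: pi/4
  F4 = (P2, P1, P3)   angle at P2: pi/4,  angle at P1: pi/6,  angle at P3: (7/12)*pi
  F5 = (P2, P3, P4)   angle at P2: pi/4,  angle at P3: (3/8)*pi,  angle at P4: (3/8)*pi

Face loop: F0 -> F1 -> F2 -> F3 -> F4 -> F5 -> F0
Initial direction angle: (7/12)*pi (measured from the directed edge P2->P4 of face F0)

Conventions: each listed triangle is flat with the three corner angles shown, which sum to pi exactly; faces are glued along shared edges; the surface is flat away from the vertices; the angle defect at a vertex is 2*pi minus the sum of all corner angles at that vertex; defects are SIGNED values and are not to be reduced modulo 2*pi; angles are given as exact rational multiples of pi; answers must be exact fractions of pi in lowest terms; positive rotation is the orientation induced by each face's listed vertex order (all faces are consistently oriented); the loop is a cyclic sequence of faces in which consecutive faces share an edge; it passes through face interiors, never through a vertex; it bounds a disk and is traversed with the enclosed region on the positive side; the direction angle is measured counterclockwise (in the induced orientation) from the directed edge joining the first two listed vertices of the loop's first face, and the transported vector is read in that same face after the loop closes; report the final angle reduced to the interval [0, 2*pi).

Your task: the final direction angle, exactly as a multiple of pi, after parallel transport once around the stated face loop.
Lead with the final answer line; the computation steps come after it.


Answer: final direction angle = (7/12)*pi

enclosed vertex P2: corner angles sum to 2*pi, defect = 2*pi - 2*pi = 0
by Gauss-Bonnet the loop rotates the vector by the enclosed defect sum (positive orientation, mod 2*pi)
final angle = (7/12)*pi + 0 = (7/12)*pi (mod 2*pi)


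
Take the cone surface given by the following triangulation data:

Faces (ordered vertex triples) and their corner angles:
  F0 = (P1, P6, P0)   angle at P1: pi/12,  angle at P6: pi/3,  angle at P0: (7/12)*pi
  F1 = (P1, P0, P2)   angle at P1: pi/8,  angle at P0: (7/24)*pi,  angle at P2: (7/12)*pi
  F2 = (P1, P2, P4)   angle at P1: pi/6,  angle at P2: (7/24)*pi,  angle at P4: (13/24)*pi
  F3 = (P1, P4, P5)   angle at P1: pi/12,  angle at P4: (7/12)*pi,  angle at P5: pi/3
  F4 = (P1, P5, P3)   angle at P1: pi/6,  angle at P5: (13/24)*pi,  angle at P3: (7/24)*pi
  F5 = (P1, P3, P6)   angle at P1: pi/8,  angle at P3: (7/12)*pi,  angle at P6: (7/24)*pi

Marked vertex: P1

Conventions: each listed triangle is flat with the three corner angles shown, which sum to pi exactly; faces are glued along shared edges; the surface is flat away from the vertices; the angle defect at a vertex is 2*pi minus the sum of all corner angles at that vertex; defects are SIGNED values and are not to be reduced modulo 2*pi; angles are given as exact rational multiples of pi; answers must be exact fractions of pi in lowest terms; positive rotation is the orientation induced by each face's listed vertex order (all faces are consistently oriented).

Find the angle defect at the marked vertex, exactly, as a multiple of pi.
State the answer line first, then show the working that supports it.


Answer: defect(P1) = (5/4)*pi

Sum of corner angles at P1: (3/4)*pi
defect = 2*pi - (3/4)*pi


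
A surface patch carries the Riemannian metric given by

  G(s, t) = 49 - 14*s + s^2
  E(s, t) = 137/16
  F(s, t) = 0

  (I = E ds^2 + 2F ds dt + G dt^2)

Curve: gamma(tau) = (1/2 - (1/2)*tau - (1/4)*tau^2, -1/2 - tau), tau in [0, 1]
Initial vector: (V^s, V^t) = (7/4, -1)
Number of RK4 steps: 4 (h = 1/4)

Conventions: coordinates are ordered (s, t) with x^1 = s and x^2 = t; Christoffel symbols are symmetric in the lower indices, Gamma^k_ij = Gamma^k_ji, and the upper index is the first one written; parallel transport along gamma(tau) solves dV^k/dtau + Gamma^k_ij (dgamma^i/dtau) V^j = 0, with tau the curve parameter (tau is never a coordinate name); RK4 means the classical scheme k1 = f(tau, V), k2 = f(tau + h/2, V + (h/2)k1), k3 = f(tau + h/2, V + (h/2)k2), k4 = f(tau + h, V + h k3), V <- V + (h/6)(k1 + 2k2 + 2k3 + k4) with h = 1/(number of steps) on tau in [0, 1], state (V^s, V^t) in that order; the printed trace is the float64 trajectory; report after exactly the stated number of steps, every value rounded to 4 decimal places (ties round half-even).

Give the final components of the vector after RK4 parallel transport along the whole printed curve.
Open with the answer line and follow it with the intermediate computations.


Answer: V^s = 0.9044, V^t = -1.0814

gamma'(tau) = (-1/2 - (1/2)*tau, -1); f(tau, V)^k = -Gamma^k_ij(gamma(tau)) gamma'^i(tau) V^j; h = 1/4; intermediate values shown to 6 dp
curve data and Christoffel symbols at the stage parameters:
  tau = 0.000000: gamma = (0.500000, -0.500000), gamma' = (-0.500000, -1.000000); Gamma_sss = 0.000000, Gamma_sst = 0.000000, Gamma_stt = 0.759124, Gamma_tss = 0.000000, Gamma_tst = -0.153846, Gamma_ttt = 0.000000
  tau = 0.125000: gamma = (0.433594, -0.625000), gamma' = (-0.562500, -1.000000); Gamma_sss = 0.000000, Gamma_sst = 0.000000, Gamma_stt = 0.766880, Gamma_tss = 0.000000, Gamma_tst = -0.152290, Gamma_ttt = 0.000000
  tau = 0.250000: gamma = (0.359375, -0.750000), gamma' = (-0.625000, -1.000000); Gamma_sss = 0.000000, Gamma_sst = 0.000000, Gamma_stt = 0.775547, Gamma_tss = 0.000000, Gamma_tst = -0.150588, Gamma_ttt = 0.000000
  tau = 0.375000: gamma = (0.277344, -0.875000), gamma' = (-0.687500, -1.000000); Gamma_sss = 0.000000, Gamma_sst = 0.000000, Gamma_stt = 0.785128, Gamma_tss = 0.000000, Gamma_tst = -0.148751, Gamma_ttt = 0.000000
  tau = 0.500000: gamma = (0.187500, -1.000000), gamma' = (-0.750000, -1.000000); Gamma_sss = 0.000000, Gamma_sst = 0.000000, Gamma_stt = 0.795620, Gamma_tss = 0.000000, Gamma_tst = -0.146789, Gamma_ttt = 0.000000
  tau = 0.625000: gamma = (0.089844, -1.125000), gamma' = (-0.812500, -1.000000); Gamma_sss = 0.000000, Gamma_sst = 0.000000, Gamma_stt = 0.807026, Gamma_tss = 0.000000, Gamma_tst = -0.144715, Gamma_ttt = 0.000000
  tau = 0.750000: gamma = (-0.015625, -1.250000), gamma' = (-0.875000, -1.000000); Gamma_sss = 0.000000, Gamma_sst = 0.000000, Gamma_stt = 0.819343, Gamma_tss = 0.000000, Gamma_tst = -0.142539, Gamma_ttt = 0.000000
  tau = 0.875000: gamma = (-0.128906, -1.375000), gamma' = (-0.937500, -1.000000); Gamma_sss = 0.000000, Gamma_sst = 0.000000, Gamma_stt = 0.832573, Gamma_tss = 0.000000, Gamma_tst = -0.140274, Gamma_ttt = 0.000000
  tau = 1.000000: gamma = (-0.250000, -1.500000), gamma' = (-1.000000, -1.000000); Gamma_sss = 0.000000, Gamma_sst = 0.000000, Gamma_stt = 0.846715, Gamma_tss = 0.000000, Gamma_tst = -0.137931, Gamma_ttt = 0.000000
step 0: V^s = 1.7500, V^t = -1.0000
step 1: k1 = (-0.759124, -0.192308), k2 = (-0.785314, -0.164335), k3 = (-0.782633, -0.164136), k4 = (-0.807371, -0.136086); V <- V + (h/6)(k1 + 2k2 + 2k3 + k4): V^s = 1.5541, V^t = -1.0411
step 2: k1 = (-0.807388, -0.136043), k2 = (-0.830713, -0.107952), k3 = (-0.827956, -0.107878), k4 = (-0.849743, -0.080155); V <- V + (h/6)(k1 + 2k2 + 2k3 + k4): V^s = 1.3468, V^t = -1.0680
step 3: k1 = (-0.849762, -0.080112), k2 = (-0.870025, -0.052770), k3 = (-0.867267, -0.052806), k4 = (-0.885916, -0.026211); V <- V + (h/6)(k1 + 2k2 + 2k3 + k4): V^s = 1.1297, V^t = -1.0813
step 4: k1 = (-0.885937, -0.026168), k2 = (-0.902966, -0.000308), k3 = (-0.900275, -0.000435), k4 = (-0.915626, 0.024380); V <- V + (h/6)(k1 + 2k2 + 2k3 + k4): V^s = 0.9044, V^t = -1.0814
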